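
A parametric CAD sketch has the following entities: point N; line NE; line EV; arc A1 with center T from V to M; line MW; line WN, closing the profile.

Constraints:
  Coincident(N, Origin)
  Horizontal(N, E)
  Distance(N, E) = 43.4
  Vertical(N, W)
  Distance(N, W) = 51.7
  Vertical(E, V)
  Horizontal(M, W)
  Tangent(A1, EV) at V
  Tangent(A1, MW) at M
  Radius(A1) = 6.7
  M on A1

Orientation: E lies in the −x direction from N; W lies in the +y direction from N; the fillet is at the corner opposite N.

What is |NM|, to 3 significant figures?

63.4

N is at the origin; NE is horizontal with |NE| = 43.4 and E on the −x side, so E = (-43.4, 0.00). N and W share the same x with |NW| = 51.7 and W on the +y side, so W = (0.00, 51.7). The virtual corner opposite N is at (-43.4, 51.7). The tangent condition forces TV to be normal to EV and tangency of A1 to MW means the radius TM is perpendicular to MW, with radius 6.7, so the center T sits 6.7 in from both sides at T = (-36.7, 45.0). That places the tangent points at V = (-43.4, 45.0) on EV and M = (-36.7, 51.7) on MW. Then |NM| = |M − N| = 63.4.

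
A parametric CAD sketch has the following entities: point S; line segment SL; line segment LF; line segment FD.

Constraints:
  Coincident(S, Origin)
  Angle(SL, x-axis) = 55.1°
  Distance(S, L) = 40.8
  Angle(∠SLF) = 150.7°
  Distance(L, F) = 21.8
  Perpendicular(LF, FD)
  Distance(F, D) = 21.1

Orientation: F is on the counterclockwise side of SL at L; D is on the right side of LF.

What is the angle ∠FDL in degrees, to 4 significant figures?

45.93°

S is at the origin; SL runs at 55.1° with length 40.8, so L = 40.8·(cos 55.1°, sin 55.1°) = (23.34, 33.46). ∠SLF = 150.7°, so LF runs at 55.1° + (180° − 150.7°) = 84.40° from the x-axis; with |LF| = 21.8, F = L + 21.8·(cos 84.40°, sin 84.40°) = (25.47, 55.16). LF ⟂ FD; with |FD| = 21.1 on the right of LF, D = F + 21.1·(0.9952, -0.09758) = (46.47, 53.10). Then cos ∠FDL = DF·DL / (|DF||DL|), giving 45.93°.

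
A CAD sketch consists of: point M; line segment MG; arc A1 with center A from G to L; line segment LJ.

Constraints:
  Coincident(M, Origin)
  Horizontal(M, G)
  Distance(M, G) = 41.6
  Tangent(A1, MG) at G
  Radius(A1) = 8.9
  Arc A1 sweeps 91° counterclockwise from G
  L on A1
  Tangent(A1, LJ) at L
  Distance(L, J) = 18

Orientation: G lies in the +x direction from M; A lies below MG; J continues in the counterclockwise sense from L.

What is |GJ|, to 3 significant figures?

28.4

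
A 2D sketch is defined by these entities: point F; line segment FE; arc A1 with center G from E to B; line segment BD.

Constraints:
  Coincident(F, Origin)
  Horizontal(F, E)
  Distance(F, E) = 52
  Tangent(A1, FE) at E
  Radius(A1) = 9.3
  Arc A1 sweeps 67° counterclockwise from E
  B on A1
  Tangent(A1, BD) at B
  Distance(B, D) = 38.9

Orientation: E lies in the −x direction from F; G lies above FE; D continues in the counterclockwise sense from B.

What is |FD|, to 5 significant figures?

50.175

F is at the origin; FE is horizontal with |FE| = 52.0 and E on the −x side, so E = (-52.000, 0.0000). Tangency of A1 to FE means the radius GE is perpendicular to FE, so G = E + (0, 9.3) = (-52.000, 9.3000). On A1, E sits at bearing -90° from G; a 67° counterclockwise sweep puts B at bearing -23°, so B = G + 9.3·(cos -23°, sin -23°) = (-43.439, 5.6662). The tangent condition forces GB to be normal to BD, so BD runs along (−sin -23°, cos -23°); with |BD| = 38.9, D = (-28.240, 41.474). Then |FD| = |D − F| = 50.175.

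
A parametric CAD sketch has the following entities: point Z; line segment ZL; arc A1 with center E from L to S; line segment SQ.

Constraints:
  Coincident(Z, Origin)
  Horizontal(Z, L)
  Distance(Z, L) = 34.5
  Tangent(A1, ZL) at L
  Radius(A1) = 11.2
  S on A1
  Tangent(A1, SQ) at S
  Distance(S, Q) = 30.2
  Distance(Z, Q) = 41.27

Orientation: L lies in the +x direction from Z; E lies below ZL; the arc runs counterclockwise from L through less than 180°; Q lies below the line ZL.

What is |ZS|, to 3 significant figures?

25.1

Z is at the origin; ZL is horizontal with |ZL| = 34.5 and L on the +x side, so L = (34.5, 0.00). Since A1 is tangent to ZL there, EL ⟂ ZL, so E = L + (0, -11.2) = (34.5, -11.2). Since ES ⟂ SQ (tangency), |EQ| = √(11.2² + 30.2²) = 32.2 regardless of where S sits on A1. So Q lies on both circle(Z, 41.27) and circle(E, 32.2); the below-ZL intersection is Q = (16.4, -37.9). S is the foot of the tangent from Q: S = (23.6, -8.53).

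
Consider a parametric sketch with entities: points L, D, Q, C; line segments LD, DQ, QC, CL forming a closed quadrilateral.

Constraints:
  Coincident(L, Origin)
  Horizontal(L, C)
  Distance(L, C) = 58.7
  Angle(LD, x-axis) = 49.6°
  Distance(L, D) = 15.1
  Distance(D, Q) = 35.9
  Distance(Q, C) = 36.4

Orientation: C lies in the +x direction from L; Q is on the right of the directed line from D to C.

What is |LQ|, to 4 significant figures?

34.06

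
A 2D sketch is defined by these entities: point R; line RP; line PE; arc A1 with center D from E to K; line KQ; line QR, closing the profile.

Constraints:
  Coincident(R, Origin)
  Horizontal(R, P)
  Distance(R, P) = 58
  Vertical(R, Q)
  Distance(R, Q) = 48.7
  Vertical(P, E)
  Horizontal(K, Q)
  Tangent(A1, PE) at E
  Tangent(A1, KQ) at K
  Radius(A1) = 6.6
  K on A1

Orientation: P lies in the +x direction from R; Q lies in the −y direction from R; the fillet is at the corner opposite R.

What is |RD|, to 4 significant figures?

66.44

R and Q share the same x with |RQ| = 48.7 and Q on the −y side, so Q = (0.000, -48.70). The virtual corner opposite R is at (58.00, -48.70). A1 meets PE tangentially, so DE is at right angles to PE and tangency of A1 to KQ means the radius DK is perpendicular to KQ, with radius 6.6, so the center D sits 6.6 in from both sides at D = (51.40, -42.10). Then |RD| = |D − R| = 66.44.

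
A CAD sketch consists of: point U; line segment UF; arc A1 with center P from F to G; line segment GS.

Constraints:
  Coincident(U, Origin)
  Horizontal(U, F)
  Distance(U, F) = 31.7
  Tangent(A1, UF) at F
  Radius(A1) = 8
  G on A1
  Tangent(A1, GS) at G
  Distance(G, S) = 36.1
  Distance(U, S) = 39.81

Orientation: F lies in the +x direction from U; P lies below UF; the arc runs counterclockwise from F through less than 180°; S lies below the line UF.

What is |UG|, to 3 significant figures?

24.8

Checks: |PG| = 8.000 ✓; ∠(PG, GS) = 90.00° ✓; |GS| = 36.10 ✓; |US| = 39.81 ✓.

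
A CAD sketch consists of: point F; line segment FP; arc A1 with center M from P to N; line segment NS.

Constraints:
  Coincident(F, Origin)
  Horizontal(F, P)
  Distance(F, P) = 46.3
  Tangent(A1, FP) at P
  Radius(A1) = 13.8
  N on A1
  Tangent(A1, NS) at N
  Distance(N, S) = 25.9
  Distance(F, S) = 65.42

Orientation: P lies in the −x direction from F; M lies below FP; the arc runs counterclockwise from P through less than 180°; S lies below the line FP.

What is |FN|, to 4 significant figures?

62.06

Checks: |MN| = 13.80 ✓; ∠(MN, NS) = 90.00° ✓; |NS| = 25.90 ✓; |FS| = 65.42 ✓.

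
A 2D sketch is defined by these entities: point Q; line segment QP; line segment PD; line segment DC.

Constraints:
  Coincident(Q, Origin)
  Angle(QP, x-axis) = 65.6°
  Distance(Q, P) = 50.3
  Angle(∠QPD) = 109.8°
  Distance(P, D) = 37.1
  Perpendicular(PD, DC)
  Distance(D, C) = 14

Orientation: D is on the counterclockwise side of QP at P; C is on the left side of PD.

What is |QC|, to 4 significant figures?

63.57

∠QPD = 109.8°, so PD runs at 65.6° + (180° − 109.8°) = 135.8° from the x-axis; with |PD| = 37.1, D = P + 37.1·(cos 135.8°, sin 135.8°) = (-5.818, 71.67). PD is perpendicular to DC; with |DC| = 14.0 on the left of PD, C = D + 14.0·(-0.6972, -0.7169) = (-15.58, 61.64). Then |QC| = |C − Q| = 63.57.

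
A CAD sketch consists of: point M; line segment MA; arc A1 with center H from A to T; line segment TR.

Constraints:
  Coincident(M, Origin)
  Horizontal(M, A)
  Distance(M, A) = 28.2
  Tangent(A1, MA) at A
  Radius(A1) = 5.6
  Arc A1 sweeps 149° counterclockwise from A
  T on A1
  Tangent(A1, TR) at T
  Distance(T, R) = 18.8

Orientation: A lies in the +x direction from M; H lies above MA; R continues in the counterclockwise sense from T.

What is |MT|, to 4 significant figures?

32.78

A1 meets MA tangentially, so HA is at right angles to MA, so H = A + (0, 5.6) = (28.20, 5.600). On A1, A sits at bearing -90° from H; a 149° counterclockwise sweep puts T at bearing 59°, so T = H + 5.6·(cos 59°, sin 59°) = (31.08, 10.40). Then |MT| = |T − M| = 32.78.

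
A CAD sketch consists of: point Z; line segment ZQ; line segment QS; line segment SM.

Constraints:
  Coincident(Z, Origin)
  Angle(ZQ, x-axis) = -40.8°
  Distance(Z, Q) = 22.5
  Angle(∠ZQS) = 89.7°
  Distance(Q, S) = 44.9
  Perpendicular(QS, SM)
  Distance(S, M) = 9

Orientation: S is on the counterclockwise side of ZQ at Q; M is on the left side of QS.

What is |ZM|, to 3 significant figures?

46.8

Z is at the origin; ZQ runs at -40.8° with length 22.5, so Q = 22.5·(cos -40.8°, sin -40.8°) = (17.0, -14.7). ∠ZQS = 89.7°, so QS runs at -40.8° + (180° − 89.7°) = 49.5° from the x-axis; with |QS| = 44.9, S = Q + 44.9·(cos 49.5°, sin 49.5°) = (46.2, 19.4). QS is perpendicular to SM; with |SM| = 9.0 on the left of QS, M = S + 9.0·(-0.760, 0.649) = (39.3, 25.3). Then |ZM| = |M − Z| = 46.8.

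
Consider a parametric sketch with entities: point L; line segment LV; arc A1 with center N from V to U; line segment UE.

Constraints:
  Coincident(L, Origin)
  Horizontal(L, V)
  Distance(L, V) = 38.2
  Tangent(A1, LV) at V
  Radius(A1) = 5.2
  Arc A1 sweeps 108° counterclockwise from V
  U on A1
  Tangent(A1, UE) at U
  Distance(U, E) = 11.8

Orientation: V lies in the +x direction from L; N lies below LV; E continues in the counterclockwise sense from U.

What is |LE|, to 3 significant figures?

41.1

L is at the origin; L and V share the same y with |LV| = 38.2 and V on the +x side, so V = (38.2, 0.00). A1 meets LV tangentially, so NV is at right angles to LV, so N = V + (0, -5.2) = (38.2, -5.20). On A1, V sits at bearing 90° from N; a 108° counterclockwise sweep puts U at bearing 198°, so U = N + 5.2·(cos 198°, sin 198°) = (33.3, -6.81). A1 meets UE tangentially, so NU is at right angles to UE, so UE runs along (−sin 198°, cos 198°); with |UE| = 11.8, E = (36.9, -18.0). Then |LE| = |E − L| = 41.1.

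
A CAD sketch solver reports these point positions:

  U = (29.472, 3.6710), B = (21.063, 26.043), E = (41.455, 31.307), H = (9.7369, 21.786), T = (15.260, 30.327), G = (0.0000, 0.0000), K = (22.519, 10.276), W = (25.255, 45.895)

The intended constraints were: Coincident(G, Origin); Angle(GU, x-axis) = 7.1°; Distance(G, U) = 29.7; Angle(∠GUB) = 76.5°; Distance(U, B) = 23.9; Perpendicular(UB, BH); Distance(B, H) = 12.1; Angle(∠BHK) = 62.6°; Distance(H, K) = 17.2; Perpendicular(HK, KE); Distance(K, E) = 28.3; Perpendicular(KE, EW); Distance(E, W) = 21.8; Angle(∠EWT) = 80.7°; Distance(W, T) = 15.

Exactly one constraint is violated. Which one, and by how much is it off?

Distance(W, T) = 15 — off by 3.50.

G = (0.00, 0.00) ✓; GU at 7.100° ✓; |GU| = 29.70 ✓; ∠GUB = 76.50° ✓; |UB| = 23.90 ✓; ∠(UB, BH) = 90.00° ✓; |BH| = 12.10 ✓; ∠BHK = 62.60° ✓; |HK| = 17.20 ✓; ∠(HK, KE) = 90.00° ✓; |KE| = 28.30 ✓; ∠(KE, EW) = 90.00° ✓; |EW| = 21.80 ✓; ∠EWT = 80.70° ✓; |WT| = 18.50 ✗.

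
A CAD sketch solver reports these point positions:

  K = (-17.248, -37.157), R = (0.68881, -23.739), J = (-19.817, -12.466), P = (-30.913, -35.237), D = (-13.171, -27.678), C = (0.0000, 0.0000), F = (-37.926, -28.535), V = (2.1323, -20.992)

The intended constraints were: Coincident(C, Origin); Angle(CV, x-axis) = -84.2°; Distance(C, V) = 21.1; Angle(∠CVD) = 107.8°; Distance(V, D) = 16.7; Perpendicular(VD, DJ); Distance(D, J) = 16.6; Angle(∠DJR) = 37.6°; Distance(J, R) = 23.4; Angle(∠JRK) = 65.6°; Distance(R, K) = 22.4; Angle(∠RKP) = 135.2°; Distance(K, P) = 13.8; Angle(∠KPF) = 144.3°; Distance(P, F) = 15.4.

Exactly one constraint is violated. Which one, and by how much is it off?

Distance(P, F) = 15.4 — off by 5.70.

C = (0.00, 0.00) ✓; CV at -84.20° ✓; |CV| = 21.10 ✓; ∠CVD = 107.8° ✓; |VD| = 16.70 ✓; ∠(VD, DJ) = 90.00° ✓; |DJ| = 16.60 ✓; ∠DJR = 37.60° ✓; |JR| = 23.40 ✓; ∠JRK = 65.60° ✓; |RK| = 22.40 ✓; ∠RKP = 135.2° ✓; |KP| = 13.80 ✓; ∠KPF = 144.3° ✓; |PF| = 9.700 ✗.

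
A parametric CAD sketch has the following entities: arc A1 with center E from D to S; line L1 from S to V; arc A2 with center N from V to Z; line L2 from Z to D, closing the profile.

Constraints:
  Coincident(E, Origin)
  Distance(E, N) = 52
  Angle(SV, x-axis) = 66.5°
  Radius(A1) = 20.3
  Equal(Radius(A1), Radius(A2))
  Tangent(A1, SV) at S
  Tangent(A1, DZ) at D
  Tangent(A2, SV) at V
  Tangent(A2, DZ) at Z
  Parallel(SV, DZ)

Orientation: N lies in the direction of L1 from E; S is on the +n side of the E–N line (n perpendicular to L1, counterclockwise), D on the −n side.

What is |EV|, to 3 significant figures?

55.8

The slot axis is L1's direction at 66.5°, so u = (cos 66.5°, sin 66.5°) = (0.399, 0.917) and n = (−sin 66.5°, cos 66.5°) = (-0.917, 0.399). E is at the origin and N lies 52.0 along u from E, so N = 52.0·u = (20.7, 47.7). Tangency of A1 to both parallel lines with radius 20.3 puts S and D at E ± 20.3·n: S = (-18.6, 8.09), D = (18.6, -8.09). Equal radii place V and Z the same way about N: V = N + 20.3·n = (2.12, 55.8), Z = N − 20.3·n = (39.4, 39.6). Then |EV| = |V − E| = 55.8.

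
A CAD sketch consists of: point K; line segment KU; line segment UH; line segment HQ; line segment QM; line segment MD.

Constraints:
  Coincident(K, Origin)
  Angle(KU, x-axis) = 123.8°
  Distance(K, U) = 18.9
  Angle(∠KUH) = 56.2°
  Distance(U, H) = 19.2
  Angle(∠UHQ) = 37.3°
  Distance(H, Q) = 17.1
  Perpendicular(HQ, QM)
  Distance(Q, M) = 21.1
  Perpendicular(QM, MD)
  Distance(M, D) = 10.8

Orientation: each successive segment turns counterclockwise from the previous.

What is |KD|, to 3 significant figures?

30.1

HQ ⟂ QM, so QM runs at 120°; with |QM| = 21.1, M = (-13.7, 24.8). The perpendicularity gives MD at right angles to QM, so MD runs at -150°; with |MD| = 10.8, D = (-23.0, 19.4). Then |KD| = |D − K| = 30.1.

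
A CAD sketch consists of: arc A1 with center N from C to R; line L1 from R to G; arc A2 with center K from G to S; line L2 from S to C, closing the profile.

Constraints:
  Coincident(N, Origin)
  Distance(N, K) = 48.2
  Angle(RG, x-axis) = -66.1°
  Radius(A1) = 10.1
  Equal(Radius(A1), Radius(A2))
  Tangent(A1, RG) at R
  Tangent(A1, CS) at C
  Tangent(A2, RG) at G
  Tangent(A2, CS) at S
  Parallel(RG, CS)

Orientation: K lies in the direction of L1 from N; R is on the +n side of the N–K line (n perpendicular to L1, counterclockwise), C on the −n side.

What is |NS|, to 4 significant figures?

49.25

Tangency of A1 to both parallel lines with radius 10.1 puts R and C at N ± 10.1·n: R = (9.234, 4.092), C = (-9.234, -4.092). Equal radii place G and S the same way about K: G = K + 10.1·n = (28.76, -39.98), S = K − 10.1·n = (10.29, -48.16). Then |NS| = |S − N| = 49.25.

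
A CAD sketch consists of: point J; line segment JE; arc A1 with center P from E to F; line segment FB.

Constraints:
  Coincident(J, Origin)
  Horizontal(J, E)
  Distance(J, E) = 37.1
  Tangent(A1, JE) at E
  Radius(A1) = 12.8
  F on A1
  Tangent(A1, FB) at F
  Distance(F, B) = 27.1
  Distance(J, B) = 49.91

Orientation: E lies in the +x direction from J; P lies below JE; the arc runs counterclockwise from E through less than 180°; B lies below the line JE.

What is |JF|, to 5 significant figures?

28.380

Checks: |PF| = 12.80 ✓; ∠(PF, FB) = 90.00° ✓; |FB| = 27.10 ✓; |JB| = 49.91 ✓.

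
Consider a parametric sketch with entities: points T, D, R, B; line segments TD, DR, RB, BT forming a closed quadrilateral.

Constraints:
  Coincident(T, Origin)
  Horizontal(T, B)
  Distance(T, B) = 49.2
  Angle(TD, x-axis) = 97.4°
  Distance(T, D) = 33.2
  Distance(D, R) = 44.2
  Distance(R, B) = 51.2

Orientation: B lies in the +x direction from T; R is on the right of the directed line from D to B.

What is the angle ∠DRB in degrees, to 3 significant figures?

82.0°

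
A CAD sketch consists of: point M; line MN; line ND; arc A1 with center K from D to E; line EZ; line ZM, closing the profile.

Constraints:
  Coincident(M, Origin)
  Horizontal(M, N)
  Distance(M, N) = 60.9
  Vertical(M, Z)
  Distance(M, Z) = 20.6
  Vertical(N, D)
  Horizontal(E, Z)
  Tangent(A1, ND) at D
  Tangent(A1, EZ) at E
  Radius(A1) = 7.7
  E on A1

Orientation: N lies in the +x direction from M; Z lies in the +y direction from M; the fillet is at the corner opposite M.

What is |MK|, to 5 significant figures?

54.742

M is at the origin; MN is horizontal with |MN| = 60.9 and N on the +x side, so N = (60.900, 0.0000). M and Z share the same x with |MZ| = 20.6 and Z on the +y side, so Z = (0.0000, 20.600). The virtual corner opposite M is at (60.900, 20.600). Tangency of A1 to ND means the radius KD is perpendicular to ND and A1 meets EZ tangentially, so KE is at right angles to EZ, with radius 7.7, so the center K sits 7.7 in from both sides at K = (53.200, 12.900). Then |MK| = |K − M| = 54.742.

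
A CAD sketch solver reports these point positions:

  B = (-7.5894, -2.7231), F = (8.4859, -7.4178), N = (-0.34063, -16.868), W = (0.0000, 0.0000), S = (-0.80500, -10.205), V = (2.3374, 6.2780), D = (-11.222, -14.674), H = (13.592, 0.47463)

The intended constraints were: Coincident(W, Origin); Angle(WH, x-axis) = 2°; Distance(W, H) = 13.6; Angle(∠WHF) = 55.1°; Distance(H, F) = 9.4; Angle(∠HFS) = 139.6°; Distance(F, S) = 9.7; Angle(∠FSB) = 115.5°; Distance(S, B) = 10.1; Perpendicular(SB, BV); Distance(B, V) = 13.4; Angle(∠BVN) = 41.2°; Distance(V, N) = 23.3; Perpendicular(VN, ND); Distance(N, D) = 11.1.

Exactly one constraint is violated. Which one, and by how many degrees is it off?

Perpendicular(VN, ND) — off by 4.80°.

W = (0.00, 0.00) ✓; WH at 2.000° ✓; |WH| = 13.60 ✓; ∠WHF = 55.10° ✓; |HF| = 9.400 ✓; ∠HFS = 139.6° ✓; |FS| = 9.700 ✓; ∠FSB = 115.5° ✓; |SB| = 10.10 ✓; ∠(SB, BV) = 90.00° ✓; |BV| = 13.40 ✓; ∠BVN = 41.20° ✓; |VN| = 23.30 ✓; ∠(VN, ND) = 94.80° ✗; |ND| = 11.10 ✓.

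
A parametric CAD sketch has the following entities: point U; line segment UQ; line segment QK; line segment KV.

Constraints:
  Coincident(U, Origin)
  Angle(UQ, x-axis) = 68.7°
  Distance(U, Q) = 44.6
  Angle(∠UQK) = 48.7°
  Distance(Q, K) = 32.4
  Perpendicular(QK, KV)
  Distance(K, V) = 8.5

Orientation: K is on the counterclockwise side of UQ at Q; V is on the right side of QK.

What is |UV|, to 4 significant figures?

42.11

U is at the origin; UQ runs at 68.7° with length 44.6, so Q = 44.6·(cos 68.7°, sin 68.7°) = (16.20, 41.55). ∠UQK = 48.7°, so QK runs at 68.7° + (180° − 48.7°) = 200.0° from the x-axis; with |QK| = 32.4, K = Q + 32.4·(cos 200.0°, sin 200.0°) = (-14.25, 30.47). The perpendicularity gives KV at right angles to QK; with |KV| = 8.5 on the right of QK, V = K + 8.5·(-0.3420, 0.9397) = (-17.15, 38.46). Then |UV| = |V − U| = 42.11.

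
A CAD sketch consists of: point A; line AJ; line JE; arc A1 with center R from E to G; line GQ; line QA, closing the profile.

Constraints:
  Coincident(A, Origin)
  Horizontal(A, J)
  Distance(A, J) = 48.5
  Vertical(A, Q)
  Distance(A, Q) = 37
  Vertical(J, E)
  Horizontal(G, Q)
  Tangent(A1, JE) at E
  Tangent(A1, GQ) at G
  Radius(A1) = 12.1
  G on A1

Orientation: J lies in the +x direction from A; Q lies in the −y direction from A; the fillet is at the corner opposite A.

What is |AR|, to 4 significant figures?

44.10

AQ is vertical with |AQ| = 37.0 and Q on the −y side, so Q = (0.000, -37.00). The virtual corner opposite A is at (48.50, -37.00). A1 meets JE tangentially, so RE is at right angles to JE and since A1 is tangent to GQ there, RG ⟂ GQ, with radius 12.1, so the center R sits 12.1 in from both sides at R = (36.40, -24.90). Then |AR| = |R − A| = 44.10.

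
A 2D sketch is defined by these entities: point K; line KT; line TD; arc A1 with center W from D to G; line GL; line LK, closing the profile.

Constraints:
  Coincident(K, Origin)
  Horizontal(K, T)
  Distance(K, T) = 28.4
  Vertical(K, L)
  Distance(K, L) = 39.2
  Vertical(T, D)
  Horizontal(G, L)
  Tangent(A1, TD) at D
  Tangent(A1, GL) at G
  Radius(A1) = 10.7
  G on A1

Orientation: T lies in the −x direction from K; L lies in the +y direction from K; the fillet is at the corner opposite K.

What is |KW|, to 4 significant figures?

33.55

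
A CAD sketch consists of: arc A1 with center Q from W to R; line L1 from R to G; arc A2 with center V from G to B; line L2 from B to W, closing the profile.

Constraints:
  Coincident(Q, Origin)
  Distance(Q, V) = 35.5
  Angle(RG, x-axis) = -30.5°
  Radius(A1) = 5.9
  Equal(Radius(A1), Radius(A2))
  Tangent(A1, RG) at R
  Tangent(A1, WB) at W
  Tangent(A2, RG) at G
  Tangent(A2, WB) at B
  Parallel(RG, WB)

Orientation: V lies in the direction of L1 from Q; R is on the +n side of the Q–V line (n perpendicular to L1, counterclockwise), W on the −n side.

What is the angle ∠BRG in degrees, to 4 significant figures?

18.39°

The slot axis is L1's direction at -30.5°, so u = (cos -30.5°, sin -30.5°) = (0.8616, -0.5075) and n = (−sin -30.5°, cos -30.5°) = (0.5075, 0.8616). Q is at the origin and V lies 35.5 along u from Q, so V = 35.5·u = (30.59, -18.02). Tangency of A1 to both parallel lines with radius 5.9 puts R and W at Q ± 5.9·n: R = (2.994, 5.084), W = (-2.994, -5.084). Equal radii place G and B the same way about V: G = V + 5.9·n = (33.58, -12.93), B = V − 5.9·n = (27.59, -23.10). Then cos ∠BRG = RB·RG / (|RB||RG|), giving 18.39°.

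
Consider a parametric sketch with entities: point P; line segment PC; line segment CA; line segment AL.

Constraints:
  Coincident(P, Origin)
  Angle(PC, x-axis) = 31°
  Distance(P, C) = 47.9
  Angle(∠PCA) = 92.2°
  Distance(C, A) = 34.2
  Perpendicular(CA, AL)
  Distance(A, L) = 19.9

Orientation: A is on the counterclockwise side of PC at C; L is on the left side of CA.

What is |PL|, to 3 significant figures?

45.6

P is at the origin; PC runs at 31.0° with length 47.9, so C = 47.9·(cos 31.0°, sin 31.0°) = (41.1, 24.7). ∠PCA = 92.2°, so CA runs at 31.0° + (180° − 92.2°) = 119° from the x-axis; with |CA| = 34.2, A = C + 34.2·(cos 119°, sin 119°) = (24.6, 54.6). CA is perpendicular to AL; with |AL| = 19.9 on the left of CA, L = A + 19.9·(-0.876, -0.482) = (7.14, 45.1). Then |PL| = |L − P| = 45.6.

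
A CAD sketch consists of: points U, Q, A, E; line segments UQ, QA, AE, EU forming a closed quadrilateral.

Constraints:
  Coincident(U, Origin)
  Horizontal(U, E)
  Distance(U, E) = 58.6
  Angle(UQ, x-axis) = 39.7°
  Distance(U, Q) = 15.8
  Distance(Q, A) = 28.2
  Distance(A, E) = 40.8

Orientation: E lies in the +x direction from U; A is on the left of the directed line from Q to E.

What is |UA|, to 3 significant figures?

43.9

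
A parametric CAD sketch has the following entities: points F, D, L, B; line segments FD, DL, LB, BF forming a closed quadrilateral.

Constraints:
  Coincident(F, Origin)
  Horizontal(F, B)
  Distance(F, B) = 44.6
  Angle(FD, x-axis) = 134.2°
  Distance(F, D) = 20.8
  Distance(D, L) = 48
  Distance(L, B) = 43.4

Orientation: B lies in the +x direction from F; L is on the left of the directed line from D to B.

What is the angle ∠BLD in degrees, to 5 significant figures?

83.491°

F is at the origin; FB is horizontal with |FB| = 44.6 and B in +x, so B = (44.6, 0). FD runs at 134.2° with |FD| = 20.8, so D = (-14.501, 14.912). L is determined by |DL| = 48.0 and |LB| = 43.4 together: it lies at the intersection of circle(D, 48.0) and circle(B, 43.4). With |DB| = 60.953, the foot of the radical line on DB is 33.925 from D and the perpendicular offset is √(48.0² − 33.925²) = 33.957. Taking the left-of-DB solution: L = (26.701, 39.537).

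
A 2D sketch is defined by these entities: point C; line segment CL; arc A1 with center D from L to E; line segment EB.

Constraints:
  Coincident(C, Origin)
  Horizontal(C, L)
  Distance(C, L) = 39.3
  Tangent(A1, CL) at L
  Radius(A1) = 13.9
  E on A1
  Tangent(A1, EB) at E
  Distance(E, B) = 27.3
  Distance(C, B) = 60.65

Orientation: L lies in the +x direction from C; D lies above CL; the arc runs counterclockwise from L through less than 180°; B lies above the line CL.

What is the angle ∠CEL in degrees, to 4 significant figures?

36.23°

C is at the origin; C and L share the same y with |CL| = 39.3 and L on the +x side, so L = (39.30, 0.000). A1 meets CL tangentially, so DL is at right angles to CL, so D = L + (0, 13.9) = (39.30, 13.90). Since DE ⟂ EB (tangency), |DB| = √(13.9² + 27.3²) = 30.63 regardless of where E sits on A1. So B lies on both circle(C, 60.65) and circle(D, 30.63); the above-CL intersection is B = (41.24, 44.47). E is the foot of the tangent from B: E = (52.06, 19.41).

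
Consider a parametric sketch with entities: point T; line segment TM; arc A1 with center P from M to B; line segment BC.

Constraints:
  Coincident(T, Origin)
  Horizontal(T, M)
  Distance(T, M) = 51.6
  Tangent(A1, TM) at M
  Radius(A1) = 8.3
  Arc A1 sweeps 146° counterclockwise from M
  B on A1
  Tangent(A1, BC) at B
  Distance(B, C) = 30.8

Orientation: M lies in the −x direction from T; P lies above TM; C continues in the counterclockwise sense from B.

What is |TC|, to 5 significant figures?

79.406

T is at the origin; TM is horizontal with |TM| = 51.6 and M on the −x side, so M = (-51.600, 0.0000). The tangent condition forces PM to be normal to TM, so P = M + (0, 8.3) = (-51.600, 8.3000). On A1, M sits at bearing -90° from P; a 146° counterclockwise sweep puts B at bearing 56°, so B = P + 8.3·(cos 56°, sin 56°) = (-46.959, 15.181). Since A1 is tangent to BC there, PB ⟂ BC, so BC runs along (−sin 56°, cos 56°); with |BC| = 30.8, C = (-72.493, 32.404). Then |TC| = |C − T| = 79.406.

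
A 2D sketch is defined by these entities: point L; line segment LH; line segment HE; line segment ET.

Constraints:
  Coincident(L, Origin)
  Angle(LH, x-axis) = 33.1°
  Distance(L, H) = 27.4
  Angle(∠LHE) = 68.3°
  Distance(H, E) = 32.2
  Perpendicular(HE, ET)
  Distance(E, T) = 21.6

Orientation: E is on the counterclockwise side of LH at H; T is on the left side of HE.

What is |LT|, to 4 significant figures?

22.40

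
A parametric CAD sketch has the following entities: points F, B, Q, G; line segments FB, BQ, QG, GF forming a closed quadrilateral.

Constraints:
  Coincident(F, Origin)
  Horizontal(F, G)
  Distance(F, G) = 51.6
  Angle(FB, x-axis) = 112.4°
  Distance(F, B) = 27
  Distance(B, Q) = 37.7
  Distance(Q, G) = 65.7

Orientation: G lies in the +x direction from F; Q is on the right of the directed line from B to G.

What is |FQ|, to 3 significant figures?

18.0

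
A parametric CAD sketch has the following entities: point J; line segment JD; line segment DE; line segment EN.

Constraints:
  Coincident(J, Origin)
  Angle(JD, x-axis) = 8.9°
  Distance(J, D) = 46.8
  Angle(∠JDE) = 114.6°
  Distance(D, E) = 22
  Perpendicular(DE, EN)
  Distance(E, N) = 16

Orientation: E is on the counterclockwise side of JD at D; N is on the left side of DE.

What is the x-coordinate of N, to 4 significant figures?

36.79

∠JDE = 114.6°, so DE runs at 8.9° + (180° − 114.6°) = 74.30° from the x-axis; with |DE| = 22.0, E = D + 22.0·(cos 74.30°, sin 74.30°) = (52.19, 28.42). DE ⟂ EN; with |EN| = 16.0 on the left of DE, N = E + 16.0·(-0.9627, 0.2706) = (36.79, 32.75). So N.x = 36.79.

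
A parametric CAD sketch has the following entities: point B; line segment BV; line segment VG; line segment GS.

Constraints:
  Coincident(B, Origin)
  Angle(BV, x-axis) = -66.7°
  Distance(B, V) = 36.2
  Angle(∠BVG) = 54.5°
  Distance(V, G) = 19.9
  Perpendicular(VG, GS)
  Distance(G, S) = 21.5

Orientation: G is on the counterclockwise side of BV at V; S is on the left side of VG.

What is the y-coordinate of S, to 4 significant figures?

-5.088

B is at the origin; BV runs at -66.7° with length 36.2, so V = 36.2·(cos -66.7°, sin -66.7°) = (14.32, -33.25). ∠BVG = 54.5°, so VG runs at -66.7° + (180° − 54.5°) = 58.80° from the x-axis; with |VG| = 19.9, G = V + 19.9·(cos 58.80°, sin 58.80°) = (24.63, -16.23). VG is perpendicular to GS; with |GS| = 21.5 on the left of VG, S = G + 21.5·(-0.8554, 0.5180) = (6.237, -5.088). So S.y = -5.088.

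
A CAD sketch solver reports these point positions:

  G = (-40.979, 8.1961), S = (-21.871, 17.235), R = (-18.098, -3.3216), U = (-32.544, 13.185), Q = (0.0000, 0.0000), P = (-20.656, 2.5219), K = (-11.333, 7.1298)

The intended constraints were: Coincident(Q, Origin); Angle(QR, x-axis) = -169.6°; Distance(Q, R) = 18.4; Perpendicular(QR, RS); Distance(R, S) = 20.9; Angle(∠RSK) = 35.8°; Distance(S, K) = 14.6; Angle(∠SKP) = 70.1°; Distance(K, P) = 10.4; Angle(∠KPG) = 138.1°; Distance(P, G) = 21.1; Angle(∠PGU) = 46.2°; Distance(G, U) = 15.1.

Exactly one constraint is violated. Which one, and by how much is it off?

Distance(G, U) = 15.1 — off by 5.30.

Q = (0.00, 0.00) ✓; QR at -169.6° ✓; |QR| = 18.40 ✓; ∠(QR, RS) = 90.00° ✓; |RS| = 20.90 ✓; ∠RSK = 35.80° ✓; |SK| = 14.60 ✓; ∠SKP = 70.10° ✓; |KP| = 10.40 ✓; ∠KPG = 138.1° ✓; |PG| = 21.10 ✓; ∠PGU = 46.20° ✓; |GU| = 9.800 ✗.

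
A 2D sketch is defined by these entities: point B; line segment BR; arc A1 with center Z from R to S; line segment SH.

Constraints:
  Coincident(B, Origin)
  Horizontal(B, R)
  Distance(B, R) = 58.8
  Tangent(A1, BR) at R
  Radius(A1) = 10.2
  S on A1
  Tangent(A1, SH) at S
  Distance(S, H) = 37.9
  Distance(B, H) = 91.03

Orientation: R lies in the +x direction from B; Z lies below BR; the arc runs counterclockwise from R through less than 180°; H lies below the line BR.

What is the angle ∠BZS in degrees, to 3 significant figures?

57.9°

B is at the origin; B and R share the same y with |BR| = 58.8 and R on the +x side, so R = (58.8, 0.00). The tangent condition forces ZR to be normal to BR, so Z = R + (0, -10.2) = (58.8, -10.2). Since ZS ⟂ SH (tangency), |ZH| = √(10.2² + 37.9²) = 39.2 regardless of where S sits on A1. So H lies on both circle(B, 91.03) and circle(Z, 39.2); the below-BR intersection is H = (80.2, -43.1). S is the foot of the tangent from H: S = (52.0, -17.8).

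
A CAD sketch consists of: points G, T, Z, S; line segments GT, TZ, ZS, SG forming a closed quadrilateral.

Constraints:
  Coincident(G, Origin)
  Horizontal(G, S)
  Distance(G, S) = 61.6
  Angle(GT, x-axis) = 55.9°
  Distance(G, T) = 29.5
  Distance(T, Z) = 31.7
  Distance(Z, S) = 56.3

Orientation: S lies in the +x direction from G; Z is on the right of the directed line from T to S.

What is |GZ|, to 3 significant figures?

7.68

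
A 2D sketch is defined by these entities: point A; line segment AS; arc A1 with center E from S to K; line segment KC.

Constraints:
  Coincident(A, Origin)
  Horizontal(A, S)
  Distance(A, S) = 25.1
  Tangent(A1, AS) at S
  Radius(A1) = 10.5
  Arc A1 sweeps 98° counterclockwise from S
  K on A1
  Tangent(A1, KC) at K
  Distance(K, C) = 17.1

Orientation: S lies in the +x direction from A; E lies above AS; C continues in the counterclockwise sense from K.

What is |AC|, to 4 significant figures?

43.95

On A1, S sits at bearing -90° from E; a 98° counterclockwise sweep puts K at bearing 8°, so K = E + 10.5·(cos 8°, sin 8°) = (35.50, 11.96). A1 meets KC tangentially, so EK is at right angles to KC, so KC runs along (−sin 8°, cos 8°); with |KC| = 17.1, C = (33.12, 28.89). Then |AC| = |C − A| = 43.95.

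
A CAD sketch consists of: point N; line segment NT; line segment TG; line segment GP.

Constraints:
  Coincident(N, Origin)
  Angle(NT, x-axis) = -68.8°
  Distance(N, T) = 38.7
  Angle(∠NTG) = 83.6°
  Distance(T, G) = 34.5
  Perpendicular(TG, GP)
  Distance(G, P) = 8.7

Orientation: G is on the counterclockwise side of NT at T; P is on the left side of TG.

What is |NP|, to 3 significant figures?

42.4

N is at the origin; NT runs at -68.8° with length 38.7, so T = 38.7·(cos -68.8°, sin -68.8°) = (14.0, -36.1). ∠NTG = 83.6°, so TG runs at -68.8° + (180° − 83.6°) = 27.6° from the x-axis; with |TG| = 34.5, G = T + 34.5·(cos 27.6°, sin 27.6°) = (44.6, -20.1). The perpendicularity gives GP at right angles to TG; with |GP| = 8.7 on the left of TG, P = G + 8.7·(-0.463, 0.886) = (40.5, -12.4). Then |NP| = |P − N| = 42.4.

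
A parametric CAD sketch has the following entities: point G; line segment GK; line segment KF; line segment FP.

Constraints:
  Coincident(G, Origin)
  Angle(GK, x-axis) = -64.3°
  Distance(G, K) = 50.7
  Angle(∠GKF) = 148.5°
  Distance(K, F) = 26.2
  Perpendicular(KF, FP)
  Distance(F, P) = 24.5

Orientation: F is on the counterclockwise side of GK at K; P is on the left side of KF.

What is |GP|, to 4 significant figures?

69.46

G is at the origin; GK runs at -64.3° with length 50.7, so K = 50.7·(cos -64.3°, sin -64.3°) = (21.99, -45.68). ∠GKF = 148.5°, so KF runs at -64.3° + (180° − 148.5°) = -32.80° from the x-axis; with |KF| = 26.2, F = K + 26.2·(cos -32.80°, sin -32.80°) = (44.01, -59.88). The perpendicularity gives FP at right angles to KF; with |FP| = 24.5 on the left of KF, P = F + 24.5·(0.5417, 0.8406) = (57.28, -39.28). Then |GP| = |P − G| = 69.46.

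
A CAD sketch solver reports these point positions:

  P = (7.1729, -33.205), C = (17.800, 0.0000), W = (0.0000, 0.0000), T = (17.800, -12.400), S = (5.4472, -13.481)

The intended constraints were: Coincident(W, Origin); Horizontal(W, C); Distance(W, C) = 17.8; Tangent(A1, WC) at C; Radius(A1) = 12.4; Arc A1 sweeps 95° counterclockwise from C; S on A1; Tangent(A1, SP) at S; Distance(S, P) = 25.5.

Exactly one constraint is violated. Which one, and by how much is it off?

Distance(S, P) = 25.5 — off by 5.70.

W = (0.00, 0.00) ✓; W.y = 0.00, C.y = 0.00 ✓; |WC| = 17.80 ✓; ∠(TC, CW) = 90.00° ✓; |TC| = 12.40 ✓; bearing(T→S) − bearing(T→C) = 95.00° ✓; |TS| = 12.40 ✓; ∠(TS, SP) = 90.00° ✓; |SP| = 19.80 ✗.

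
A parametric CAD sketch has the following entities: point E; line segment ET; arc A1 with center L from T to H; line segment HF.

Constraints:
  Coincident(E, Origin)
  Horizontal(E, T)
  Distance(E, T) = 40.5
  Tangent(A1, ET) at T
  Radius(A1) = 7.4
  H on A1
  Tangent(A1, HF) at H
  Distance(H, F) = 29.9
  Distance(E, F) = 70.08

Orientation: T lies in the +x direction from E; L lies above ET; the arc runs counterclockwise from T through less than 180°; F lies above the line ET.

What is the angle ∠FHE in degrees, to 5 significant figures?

132.50°

Checks: E.y = 0.00, T.y = 0.00 ✓; |LH| = 7.400 ✓; ∠(LH, HF) = 90.00° ✓; |HF| = 29.90 ✓; |EF| = 70.08 ✓.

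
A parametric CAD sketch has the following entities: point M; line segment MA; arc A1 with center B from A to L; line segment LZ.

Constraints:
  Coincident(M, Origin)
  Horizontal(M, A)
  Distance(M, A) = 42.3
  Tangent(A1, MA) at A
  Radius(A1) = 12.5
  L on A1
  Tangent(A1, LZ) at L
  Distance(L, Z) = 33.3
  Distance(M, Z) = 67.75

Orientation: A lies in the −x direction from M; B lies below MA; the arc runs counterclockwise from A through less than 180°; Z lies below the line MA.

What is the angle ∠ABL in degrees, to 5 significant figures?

100.96°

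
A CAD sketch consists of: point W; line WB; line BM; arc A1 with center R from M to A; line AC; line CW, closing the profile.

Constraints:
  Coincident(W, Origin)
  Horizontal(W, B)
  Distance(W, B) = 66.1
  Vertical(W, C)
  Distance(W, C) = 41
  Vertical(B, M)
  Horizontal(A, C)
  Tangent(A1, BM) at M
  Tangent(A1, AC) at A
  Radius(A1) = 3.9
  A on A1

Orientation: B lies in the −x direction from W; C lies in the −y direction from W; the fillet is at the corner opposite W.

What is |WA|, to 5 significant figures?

74.497

W is at the origin; W and B share the same y with |WB| = 66.1 and B on the −x side, so B = (-66.100, 0.0000). W and C share the same x with |WC| = 41.0 and C on the −y side, so C = (0.0000, -41.000). The virtual corner opposite W is at (-66.100, -41.000). Tangency of A1 to BM means the radius RM is perpendicular to BM and the tangent condition forces RA to be normal to AC, with radius 3.9, so the center R sits 3.9 in from both sides at R = (-62.200, -37.100). That places the tangent points at M = (-66.100, -37.100) on BM and A = (-62.200, -41.000) on AC. Then |WA| = |A − W| = 74.497.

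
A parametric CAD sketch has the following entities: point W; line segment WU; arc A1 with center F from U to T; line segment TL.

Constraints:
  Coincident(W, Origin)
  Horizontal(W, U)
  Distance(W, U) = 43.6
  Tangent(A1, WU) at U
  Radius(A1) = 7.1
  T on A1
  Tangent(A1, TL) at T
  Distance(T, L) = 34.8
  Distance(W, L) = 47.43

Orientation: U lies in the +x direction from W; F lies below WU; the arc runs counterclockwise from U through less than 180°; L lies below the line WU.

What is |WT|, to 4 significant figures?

37.13

Checks: ∠(FU, UW) = 90.00° ✓; |FT| = 7.100 ✓; ∠(FT, TL) = 90.00° ✓; |TL| = 34.80 ✓; |WL| = 47.43 ✓.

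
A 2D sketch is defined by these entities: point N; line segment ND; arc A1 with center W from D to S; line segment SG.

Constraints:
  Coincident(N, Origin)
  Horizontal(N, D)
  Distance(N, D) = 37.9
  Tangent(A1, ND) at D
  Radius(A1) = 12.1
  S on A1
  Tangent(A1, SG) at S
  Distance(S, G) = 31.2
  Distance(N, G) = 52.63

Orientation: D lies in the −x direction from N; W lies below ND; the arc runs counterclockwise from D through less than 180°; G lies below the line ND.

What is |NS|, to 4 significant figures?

51.34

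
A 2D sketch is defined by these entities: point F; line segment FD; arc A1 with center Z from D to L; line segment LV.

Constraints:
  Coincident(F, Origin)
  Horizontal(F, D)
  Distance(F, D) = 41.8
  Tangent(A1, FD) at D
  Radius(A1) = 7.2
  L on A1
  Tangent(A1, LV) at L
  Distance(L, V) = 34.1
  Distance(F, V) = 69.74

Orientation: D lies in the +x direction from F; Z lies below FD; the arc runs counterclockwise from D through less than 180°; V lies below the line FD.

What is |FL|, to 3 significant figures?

38.3

Checks: |ZL| = 7.200 ✓; ∠(ZL, LV) = 90.00° ✓; |LV| = 34.10 ✓; |FV| = 69.74 ✓.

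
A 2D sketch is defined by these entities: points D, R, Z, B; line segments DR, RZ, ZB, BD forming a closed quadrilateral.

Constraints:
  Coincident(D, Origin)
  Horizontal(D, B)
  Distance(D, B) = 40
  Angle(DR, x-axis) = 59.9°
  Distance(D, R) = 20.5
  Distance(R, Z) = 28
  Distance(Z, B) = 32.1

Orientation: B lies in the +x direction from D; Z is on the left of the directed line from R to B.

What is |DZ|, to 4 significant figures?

46.87

Checks: |RZ| = 28.00 ✓; |ZB| = 32.10 ✓.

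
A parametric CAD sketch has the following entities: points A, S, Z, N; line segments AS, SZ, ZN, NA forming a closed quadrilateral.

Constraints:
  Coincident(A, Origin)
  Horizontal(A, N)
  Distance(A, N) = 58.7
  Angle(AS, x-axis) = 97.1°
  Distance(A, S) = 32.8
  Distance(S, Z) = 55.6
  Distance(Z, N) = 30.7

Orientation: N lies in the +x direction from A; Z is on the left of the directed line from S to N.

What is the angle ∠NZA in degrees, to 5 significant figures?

73.505°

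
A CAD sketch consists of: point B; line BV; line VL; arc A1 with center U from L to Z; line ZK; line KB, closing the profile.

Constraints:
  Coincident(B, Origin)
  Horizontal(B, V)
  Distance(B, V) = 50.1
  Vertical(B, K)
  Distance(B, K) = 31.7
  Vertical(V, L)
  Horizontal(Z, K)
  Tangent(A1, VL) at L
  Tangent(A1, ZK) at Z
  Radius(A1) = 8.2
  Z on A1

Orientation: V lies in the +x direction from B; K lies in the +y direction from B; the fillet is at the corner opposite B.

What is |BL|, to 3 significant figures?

55.3

B is at the origin; BV is horizontal with |BV| = 50.1 and V on the +x side, so V = (50.1, 0.00). B and K share the same x with |BK| = 31.7 and K on the +y side, so K = (0.00, 31.7). The virtual corner opposite B is at (50.1, 31.7). A1 meets VL tangentially, so UL is at right angles to VL and tangency of A1 to ZK means the radius UZ is perpendicular to ZK, with radius 8.2, so the center U sits 8.2 in from both sides at U = (41.9, 23.5). That places the tangent points at L = (50.1, 23.5) on VL and Z = (41.9, 31.7) on ZK. Then |BL| = |L − B| = 55.3.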